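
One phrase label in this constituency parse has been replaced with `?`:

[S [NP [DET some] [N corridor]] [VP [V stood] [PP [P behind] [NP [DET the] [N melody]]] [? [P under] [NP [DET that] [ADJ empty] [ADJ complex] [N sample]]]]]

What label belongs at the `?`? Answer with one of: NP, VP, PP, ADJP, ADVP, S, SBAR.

PP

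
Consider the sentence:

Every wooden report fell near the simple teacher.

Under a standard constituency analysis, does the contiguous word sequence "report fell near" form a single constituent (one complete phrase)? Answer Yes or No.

The sequence begins inside the noun phrase "every wooden report" and ends inside the verb phrase "fell near the simple teacher"; it crosses a phrase boundary, so no single node in the tree spans exactly those words.

No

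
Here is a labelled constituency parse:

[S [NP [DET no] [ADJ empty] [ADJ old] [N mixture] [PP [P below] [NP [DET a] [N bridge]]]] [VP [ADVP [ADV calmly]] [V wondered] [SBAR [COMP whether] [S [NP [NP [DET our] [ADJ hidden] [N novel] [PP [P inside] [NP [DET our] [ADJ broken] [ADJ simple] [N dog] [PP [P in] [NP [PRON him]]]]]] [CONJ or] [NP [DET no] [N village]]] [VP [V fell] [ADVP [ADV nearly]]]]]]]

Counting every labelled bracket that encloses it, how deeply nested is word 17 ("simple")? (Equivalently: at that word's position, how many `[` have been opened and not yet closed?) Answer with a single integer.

9

Path from the root down to the word: S → VP → SBAR → S → NP → NP → PP → NP → ADJ. That is 9 enclosing brackets.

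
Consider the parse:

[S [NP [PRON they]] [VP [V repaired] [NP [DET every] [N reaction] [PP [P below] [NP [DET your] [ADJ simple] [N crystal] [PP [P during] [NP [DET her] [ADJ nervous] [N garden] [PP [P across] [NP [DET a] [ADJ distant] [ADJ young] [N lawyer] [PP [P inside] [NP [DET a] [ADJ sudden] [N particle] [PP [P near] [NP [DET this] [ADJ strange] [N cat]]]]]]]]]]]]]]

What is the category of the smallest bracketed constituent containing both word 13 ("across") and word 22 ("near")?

Word 13 lies under S → VP → NP → PP → NP → PP → NP → PP → P; word 22 lies under S → VP → NP → PP → NP → PP → NP → PP → NP → PP → NP → PP → P. The lowest shared node is the PP.

PP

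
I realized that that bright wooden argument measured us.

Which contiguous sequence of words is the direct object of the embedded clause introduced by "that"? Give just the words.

us

"measured" heads the VP of the embedded clause introduced by "that", and "us" is its direct object.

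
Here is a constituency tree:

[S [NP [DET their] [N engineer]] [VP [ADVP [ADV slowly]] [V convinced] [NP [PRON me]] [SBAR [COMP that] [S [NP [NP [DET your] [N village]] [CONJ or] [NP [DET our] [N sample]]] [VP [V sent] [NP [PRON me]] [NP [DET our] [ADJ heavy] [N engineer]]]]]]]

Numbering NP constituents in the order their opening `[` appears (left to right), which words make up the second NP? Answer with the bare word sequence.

me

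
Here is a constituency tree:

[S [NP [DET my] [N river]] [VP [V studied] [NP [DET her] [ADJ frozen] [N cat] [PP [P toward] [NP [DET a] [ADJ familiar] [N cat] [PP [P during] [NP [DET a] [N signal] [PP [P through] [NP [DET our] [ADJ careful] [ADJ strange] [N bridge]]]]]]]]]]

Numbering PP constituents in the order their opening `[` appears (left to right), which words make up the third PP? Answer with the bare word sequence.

through our careful strange bridge

In left-to-right order the PP constituents are "toward a familiar cat during a signal through our careful strange bridge"; "during a signal through our careful strange bridge"; "through our careful strange bridge". Number 3 is "through our careful strange bridge".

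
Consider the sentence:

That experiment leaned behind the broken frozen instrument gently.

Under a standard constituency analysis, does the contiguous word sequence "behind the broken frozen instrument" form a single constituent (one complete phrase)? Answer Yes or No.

The sequence corresponds to a single PP node — the prepositional phrase "behind the broken frozen instrument".

Yes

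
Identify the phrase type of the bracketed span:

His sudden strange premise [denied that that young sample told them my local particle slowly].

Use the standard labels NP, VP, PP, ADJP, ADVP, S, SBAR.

VP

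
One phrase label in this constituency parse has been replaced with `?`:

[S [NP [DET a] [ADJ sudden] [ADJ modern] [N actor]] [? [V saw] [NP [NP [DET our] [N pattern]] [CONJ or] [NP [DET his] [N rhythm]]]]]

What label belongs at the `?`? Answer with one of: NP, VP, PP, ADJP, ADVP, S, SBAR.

VP

Looking at what the `?` directly dominates — V 'saw', NP — this is a verb phrase (VP).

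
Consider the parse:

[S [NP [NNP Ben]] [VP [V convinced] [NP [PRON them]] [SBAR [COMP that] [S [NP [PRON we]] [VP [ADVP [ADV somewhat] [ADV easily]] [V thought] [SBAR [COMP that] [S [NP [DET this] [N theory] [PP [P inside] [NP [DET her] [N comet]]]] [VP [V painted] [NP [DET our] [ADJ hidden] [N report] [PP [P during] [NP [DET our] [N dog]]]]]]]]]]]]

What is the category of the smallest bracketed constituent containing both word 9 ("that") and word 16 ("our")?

SBAR

Word 9 lies under S → VP → SBAR → S → VP → SBAR → COMP; word 16 lies under S → VP → SBAR → S → VP → SBAR → S → VP → NP → DET. The lowest shared node is the SBAR.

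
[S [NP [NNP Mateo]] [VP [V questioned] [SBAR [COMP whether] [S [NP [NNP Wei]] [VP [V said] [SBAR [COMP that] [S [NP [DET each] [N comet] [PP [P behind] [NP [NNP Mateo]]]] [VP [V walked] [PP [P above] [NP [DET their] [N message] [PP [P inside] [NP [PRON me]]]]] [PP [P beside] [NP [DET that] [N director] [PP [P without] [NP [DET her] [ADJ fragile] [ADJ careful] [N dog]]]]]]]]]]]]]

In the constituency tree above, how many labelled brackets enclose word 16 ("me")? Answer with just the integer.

Path from the root down to the word: S → VP → SBAR → S → VP → SBAR → S → VP → PP → NP → PP → NP → PRON. That is 13 enclosing brackets.

13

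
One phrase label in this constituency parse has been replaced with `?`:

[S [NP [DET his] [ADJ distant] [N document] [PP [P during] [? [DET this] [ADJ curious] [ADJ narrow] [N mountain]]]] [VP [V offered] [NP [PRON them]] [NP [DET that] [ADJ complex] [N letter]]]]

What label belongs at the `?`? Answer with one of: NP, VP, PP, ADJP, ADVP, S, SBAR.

A constituent whose immediate children are DET 'this', ADJ 'curious', ADJ 'narrow', N 'mountain' is a noun phrase: NP.

NP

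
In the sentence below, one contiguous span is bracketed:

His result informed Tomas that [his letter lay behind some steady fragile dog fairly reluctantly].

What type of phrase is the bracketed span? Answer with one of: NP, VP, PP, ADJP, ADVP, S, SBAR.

"lay" is the head of the bracketed span, so the span is a clause: S.

S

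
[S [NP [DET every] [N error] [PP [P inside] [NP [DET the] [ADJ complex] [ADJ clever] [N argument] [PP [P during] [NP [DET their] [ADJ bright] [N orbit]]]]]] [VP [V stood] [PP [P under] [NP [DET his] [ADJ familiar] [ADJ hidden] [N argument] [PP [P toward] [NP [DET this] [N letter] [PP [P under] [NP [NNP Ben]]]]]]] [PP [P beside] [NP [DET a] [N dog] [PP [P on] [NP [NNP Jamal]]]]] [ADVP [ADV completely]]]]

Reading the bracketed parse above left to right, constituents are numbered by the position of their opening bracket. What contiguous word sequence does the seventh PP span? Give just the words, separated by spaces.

In left-to-right order the PP constituents are "inside the complex clever argument during their bright orbit"; "during their bright orbit"; "under his familiar hidden argument toward this letter under Ben"; "toward this letter under Ben"; "under Ben"; "beside a dog on Jamal"; "on Jamal". Number 7 is "on Jamal".

on Jamal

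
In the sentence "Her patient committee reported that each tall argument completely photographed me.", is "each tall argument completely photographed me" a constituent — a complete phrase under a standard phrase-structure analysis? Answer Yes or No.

Yes

The sequence corresponds to a single S node — the clause "each tall argument completely photographed me".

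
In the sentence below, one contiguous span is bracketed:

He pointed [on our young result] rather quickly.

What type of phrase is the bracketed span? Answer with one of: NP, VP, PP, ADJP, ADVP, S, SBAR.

The bracketed span "on our young result" is headed by "on", making it a prepositional phrase (PP).

PP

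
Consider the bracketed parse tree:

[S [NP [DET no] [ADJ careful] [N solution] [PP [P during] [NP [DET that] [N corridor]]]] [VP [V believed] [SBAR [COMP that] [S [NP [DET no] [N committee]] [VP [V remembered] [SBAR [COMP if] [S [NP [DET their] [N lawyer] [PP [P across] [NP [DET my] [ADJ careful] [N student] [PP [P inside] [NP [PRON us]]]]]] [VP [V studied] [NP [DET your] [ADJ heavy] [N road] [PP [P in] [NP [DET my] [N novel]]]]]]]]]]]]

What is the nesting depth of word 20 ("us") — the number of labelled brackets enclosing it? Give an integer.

The word sits inside PRON, which is inside NP, inside PP, inside NP, inside PP, inside NP, inside S, inside SBAR, inside VP, inside S, inside SBAR, inside VP, inside S — 13 brackets in all.

13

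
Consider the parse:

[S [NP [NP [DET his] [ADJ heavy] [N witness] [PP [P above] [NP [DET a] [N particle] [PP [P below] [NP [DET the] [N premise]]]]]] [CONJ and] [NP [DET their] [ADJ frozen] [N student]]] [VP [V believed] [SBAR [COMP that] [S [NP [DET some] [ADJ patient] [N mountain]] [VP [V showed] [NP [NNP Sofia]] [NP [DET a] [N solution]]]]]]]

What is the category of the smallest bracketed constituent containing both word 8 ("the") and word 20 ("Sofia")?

S

Word 8 lies under S → NP → NP → PP → NP → PP → NP → DET; word 20 lies under S → VP → SBAR → S → VP → NP → NNP. The lowest shared node is the S.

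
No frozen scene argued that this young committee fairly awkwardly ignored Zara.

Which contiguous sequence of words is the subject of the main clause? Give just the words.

"no frozen scene" is the NP that combines with the VP headed by "argued" to form the main clause — the subject.

no frozen scene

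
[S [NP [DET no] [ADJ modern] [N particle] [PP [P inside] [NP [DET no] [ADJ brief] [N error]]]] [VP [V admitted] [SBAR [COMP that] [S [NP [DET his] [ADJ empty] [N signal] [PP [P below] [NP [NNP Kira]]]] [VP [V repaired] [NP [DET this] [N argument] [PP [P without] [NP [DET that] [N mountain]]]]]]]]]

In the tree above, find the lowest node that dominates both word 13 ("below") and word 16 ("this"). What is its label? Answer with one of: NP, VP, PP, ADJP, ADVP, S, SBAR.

The smallest bracket enclosing both words is [S his empty signal below Kira repaired this argument without that mountain], so the label is S.

S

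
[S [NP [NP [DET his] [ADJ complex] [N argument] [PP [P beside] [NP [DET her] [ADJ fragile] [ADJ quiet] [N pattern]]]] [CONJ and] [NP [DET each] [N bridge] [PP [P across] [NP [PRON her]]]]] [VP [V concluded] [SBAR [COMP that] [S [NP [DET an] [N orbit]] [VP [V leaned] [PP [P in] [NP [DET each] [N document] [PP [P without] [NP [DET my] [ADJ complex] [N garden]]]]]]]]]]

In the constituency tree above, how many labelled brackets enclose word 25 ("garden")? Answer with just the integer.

The word sits inside N, which is inside NP, inside PP, inside NP, inside PP, inside VP, inside S, inside SBAR, inside VP, inside S — 10 brackets in all.

10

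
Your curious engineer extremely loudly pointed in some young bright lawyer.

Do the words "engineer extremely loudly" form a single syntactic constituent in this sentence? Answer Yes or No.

The smallest constituent containing the whole sequence is the clause [S your curious engineer extremely loudly pointed in some young bright lawyer], but the sequence is only part of it — it straddles the boundary between noun phrase "your curious engineer" and verb phrase "extremely loudly pointed in some young bright lawyer".

No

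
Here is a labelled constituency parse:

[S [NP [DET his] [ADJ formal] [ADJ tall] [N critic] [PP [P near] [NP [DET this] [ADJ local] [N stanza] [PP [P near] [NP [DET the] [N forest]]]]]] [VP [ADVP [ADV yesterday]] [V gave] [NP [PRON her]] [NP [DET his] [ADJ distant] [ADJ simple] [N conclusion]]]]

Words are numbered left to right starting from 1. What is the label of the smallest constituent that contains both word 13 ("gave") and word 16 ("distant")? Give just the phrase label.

VP

The smallest bracket enclosing both words is [VP yesterday gave her his distant simple conclusion], so the label is VP.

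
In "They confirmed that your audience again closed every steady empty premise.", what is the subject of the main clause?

they

In the main clause the verb is "confirmed"; the NP preceding it, "they", is the subject.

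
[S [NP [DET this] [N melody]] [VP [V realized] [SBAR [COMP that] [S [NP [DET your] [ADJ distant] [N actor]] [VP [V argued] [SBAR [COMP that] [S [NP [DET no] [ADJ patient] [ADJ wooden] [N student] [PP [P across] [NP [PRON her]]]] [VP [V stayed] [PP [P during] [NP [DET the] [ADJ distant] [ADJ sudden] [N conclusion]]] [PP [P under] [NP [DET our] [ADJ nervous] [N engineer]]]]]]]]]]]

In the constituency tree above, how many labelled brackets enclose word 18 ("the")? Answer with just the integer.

Path from the root down to the word: S → VP → SBAR → S → VP → SBAR → S → VP → PP → NP → DET. That is 11 enclosing brackets.

11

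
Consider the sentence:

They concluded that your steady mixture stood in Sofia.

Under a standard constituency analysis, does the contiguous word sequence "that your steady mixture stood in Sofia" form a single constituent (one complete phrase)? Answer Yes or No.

Yes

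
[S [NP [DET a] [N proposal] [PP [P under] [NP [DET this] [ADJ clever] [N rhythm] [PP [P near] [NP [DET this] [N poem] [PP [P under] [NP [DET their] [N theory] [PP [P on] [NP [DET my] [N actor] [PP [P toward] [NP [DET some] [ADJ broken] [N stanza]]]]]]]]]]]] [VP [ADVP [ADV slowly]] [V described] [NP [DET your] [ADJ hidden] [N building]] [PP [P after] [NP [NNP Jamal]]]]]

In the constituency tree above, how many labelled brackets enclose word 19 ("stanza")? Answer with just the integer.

13

Path from the root down to the word: S → NP → PP → NP → PP → NP → PP → NP → PP → NP → PP → NP → N. That is 13 enclosing brackets.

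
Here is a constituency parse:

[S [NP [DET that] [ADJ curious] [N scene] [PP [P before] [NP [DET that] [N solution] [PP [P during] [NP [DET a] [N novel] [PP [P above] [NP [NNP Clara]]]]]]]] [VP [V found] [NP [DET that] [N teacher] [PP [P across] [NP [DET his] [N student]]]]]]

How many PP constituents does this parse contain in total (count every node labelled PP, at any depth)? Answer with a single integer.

4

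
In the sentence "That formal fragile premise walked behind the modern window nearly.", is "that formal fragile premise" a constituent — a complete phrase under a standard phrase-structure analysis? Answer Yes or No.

Yes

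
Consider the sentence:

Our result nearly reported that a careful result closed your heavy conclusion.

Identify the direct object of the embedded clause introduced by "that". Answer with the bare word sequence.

your heavy conclusion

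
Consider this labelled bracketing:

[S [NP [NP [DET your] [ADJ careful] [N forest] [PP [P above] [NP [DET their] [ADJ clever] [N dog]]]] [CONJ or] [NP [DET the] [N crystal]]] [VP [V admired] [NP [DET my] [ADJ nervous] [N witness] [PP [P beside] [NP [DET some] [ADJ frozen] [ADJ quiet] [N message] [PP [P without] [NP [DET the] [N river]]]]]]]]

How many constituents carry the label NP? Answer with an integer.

7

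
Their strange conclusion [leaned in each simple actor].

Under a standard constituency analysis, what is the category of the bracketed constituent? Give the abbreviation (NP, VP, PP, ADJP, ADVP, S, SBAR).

"leaned" is the head of the bracketed span, so the span is a verb phrase: VP.

VP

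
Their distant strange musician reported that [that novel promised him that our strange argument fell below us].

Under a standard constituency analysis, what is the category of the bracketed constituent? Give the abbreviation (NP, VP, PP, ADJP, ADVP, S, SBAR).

S

"promised" is the head of the bracketed span, so the span is a clause: S.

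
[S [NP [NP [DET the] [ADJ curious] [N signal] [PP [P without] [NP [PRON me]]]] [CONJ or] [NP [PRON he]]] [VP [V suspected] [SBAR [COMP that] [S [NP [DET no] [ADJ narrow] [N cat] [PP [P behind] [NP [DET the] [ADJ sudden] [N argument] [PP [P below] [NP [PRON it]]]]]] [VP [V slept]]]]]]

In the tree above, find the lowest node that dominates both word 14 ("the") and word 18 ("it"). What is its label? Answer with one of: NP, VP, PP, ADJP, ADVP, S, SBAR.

The smallest bracket enclosing both words is [NP the sudden argument below it], so the label is NP.

NP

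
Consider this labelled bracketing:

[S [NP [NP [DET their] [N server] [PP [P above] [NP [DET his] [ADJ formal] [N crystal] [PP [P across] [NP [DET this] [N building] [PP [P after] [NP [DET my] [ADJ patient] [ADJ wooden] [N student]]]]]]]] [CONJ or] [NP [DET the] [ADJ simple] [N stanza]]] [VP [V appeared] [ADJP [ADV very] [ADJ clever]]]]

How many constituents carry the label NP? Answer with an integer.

6

Scanning left to right, an opening `[NP` appears at word positions 1, 1, 4, 8, 11, 16 — 6 in total.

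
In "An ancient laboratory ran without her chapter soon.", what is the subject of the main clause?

The subject of the main clause is the NP immediately before the verb "ran": "an ancient laboratory".

an ancient laboratory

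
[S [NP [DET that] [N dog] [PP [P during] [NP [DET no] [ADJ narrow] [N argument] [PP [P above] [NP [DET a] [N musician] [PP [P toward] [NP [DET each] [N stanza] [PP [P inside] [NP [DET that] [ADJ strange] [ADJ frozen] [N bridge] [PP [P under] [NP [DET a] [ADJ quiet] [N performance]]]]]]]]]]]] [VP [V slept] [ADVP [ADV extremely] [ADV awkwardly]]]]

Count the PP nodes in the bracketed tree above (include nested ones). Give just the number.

The PP constituents are: [PP during no narrow argument above a musician toward each stanza inside that strange frozen bridge under a quiet performance]; [PP above a musician toward each stanza inside that strange frozen bridge under a quiet performance]; [PP toward each stanza inside that strange frozen bridge under a quiet performance]; [PP inside that strange frozen bridge under a quiet performance]; [PP under a quiet performance]. Total: 5.

5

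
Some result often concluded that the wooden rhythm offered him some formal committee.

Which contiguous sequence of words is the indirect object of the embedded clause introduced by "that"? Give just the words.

him

Within the embedded clause introduced by "that", the indirect object of "offered" is "him".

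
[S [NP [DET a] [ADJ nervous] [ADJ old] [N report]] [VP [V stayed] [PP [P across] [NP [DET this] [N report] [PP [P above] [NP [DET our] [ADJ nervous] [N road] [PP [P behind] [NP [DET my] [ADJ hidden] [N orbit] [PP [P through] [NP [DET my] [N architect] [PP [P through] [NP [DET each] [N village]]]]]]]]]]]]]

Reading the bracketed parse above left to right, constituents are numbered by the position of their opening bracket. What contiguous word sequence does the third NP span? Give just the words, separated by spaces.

The NP opening brackets appear, in order, over: "a nervous old report"; "this report above our nervous road behind my hidden orbit through my architect through each village"; "our nervous road behind my hidden orbit through my architect through each village"; "my hidden orbit through my architect through each village"; "my architect through each village"; "each village". The third one spans "our nervous road behind my hidden orbit through my architect through each village".

our nervous road behind my hidden orbit through my architect through each village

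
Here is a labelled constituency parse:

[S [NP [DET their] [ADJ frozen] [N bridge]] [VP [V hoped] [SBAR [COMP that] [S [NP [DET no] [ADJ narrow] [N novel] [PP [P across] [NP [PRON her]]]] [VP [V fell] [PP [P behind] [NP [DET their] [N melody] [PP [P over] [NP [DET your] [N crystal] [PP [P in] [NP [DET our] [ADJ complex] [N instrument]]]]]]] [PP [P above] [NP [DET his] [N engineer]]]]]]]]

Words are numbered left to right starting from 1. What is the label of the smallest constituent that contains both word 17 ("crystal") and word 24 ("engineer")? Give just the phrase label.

VP

Both words fall inside [VP fell behind their melody over your crystal in our complex instrument above his engineer] (words 11–24), and no smaller constituent contains them both. Label: VP.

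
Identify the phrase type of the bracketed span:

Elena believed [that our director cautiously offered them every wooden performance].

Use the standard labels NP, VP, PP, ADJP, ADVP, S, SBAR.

The bracketed span "that our director cautiously offered them every wooden performance" is headed by "that", making it a subordinate clause (SBAR).

SBAR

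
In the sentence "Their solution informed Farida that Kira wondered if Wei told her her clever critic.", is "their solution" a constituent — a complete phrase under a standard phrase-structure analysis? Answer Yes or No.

Yes

These words form the whole noun phrase headed by "solution", so yes — one constituent.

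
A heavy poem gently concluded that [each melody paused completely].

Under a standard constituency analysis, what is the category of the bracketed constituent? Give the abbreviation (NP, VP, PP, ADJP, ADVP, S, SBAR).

S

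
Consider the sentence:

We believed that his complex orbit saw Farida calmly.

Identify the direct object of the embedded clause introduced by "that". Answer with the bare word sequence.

Within the embedded clause introduced by "that", the direct object of "saw" is "Farida".

Farida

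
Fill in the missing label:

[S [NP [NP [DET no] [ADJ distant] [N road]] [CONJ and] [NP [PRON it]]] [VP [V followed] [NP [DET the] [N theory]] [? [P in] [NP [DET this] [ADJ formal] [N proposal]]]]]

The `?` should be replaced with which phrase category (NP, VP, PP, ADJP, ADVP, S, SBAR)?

PP

A constituent whose immediate children are P 'in', NP is a prepositional phrase: PP.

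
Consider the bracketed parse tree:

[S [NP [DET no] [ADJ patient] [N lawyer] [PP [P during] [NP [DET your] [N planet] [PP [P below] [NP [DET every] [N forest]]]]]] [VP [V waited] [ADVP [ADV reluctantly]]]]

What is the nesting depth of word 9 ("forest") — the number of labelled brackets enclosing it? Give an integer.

7

Path from the root down to the word: S → NP → PP → NP → PP → NP → N. That is 7 enclosing brackets.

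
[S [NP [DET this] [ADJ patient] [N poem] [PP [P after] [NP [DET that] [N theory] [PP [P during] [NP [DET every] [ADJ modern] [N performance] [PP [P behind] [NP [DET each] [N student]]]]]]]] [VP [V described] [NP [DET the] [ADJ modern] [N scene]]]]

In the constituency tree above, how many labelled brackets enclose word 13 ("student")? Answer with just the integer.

9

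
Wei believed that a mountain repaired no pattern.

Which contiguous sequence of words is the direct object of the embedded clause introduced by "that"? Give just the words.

no pattern

The verb of the embedded clause introduced by "that" is "repaired"; its direct object is the NP "no pattern".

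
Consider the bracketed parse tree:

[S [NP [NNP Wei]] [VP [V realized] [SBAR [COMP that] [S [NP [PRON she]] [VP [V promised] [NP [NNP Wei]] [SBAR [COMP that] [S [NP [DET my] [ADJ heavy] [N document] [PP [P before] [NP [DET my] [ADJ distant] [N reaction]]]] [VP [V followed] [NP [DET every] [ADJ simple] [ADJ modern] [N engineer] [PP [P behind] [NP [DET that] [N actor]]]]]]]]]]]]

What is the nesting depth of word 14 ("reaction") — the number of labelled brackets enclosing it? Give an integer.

Path from the root down to the word: S → VP → SBAR → S → VP → SBAR → S → NP → PP → NP → N. That is 11 enclosing brackets.

11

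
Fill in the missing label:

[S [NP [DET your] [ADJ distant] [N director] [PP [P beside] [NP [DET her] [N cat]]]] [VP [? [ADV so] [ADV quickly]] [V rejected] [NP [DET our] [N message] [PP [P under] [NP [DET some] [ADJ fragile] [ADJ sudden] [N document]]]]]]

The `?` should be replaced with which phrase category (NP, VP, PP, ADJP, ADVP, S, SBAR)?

ADVP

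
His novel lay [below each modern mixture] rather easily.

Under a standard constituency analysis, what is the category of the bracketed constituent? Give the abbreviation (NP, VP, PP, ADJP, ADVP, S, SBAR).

The span is built around the preposition "below" — a prepositional phrase (PP).

PP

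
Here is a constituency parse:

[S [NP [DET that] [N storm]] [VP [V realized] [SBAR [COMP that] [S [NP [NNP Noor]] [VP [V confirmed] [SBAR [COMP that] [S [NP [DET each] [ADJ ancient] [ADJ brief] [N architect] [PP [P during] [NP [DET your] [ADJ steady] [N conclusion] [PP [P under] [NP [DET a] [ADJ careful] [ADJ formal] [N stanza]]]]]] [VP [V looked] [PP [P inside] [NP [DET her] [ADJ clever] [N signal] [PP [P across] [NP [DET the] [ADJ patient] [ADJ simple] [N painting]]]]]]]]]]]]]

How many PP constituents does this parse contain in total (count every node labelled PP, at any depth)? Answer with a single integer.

The PP constituents are: [PP during your steady conclusion under a careful formal stanza]; [PP under a careful formal stanza]; [PP inside her clever signal across the patient simple painting]; [PP across the patient simple painting]. Total: 4.

4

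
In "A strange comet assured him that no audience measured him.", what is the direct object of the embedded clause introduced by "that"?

"measured" heads the VP of the embedded clause introduced by "that", and "him" is its direct object.

him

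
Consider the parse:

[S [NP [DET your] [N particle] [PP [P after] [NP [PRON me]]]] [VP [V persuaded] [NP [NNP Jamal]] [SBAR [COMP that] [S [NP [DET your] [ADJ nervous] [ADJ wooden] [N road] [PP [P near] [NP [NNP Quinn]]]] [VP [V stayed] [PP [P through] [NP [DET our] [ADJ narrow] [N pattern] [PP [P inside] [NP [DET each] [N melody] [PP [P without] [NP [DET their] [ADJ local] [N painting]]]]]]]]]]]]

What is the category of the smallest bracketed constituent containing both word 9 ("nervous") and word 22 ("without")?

The smallest bracket enclosing both words is [S your nervous wooden road near Quinn stayed through our narrow pattern inside each melody without their local painting], so the label is S.

S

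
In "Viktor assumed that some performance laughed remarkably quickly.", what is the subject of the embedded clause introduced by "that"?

some performance

The subject of the embedded clause introduced by "that" is the NP immediately before the verb "laughed": "some performance".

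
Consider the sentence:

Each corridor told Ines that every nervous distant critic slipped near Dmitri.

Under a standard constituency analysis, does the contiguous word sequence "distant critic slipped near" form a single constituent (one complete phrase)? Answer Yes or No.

No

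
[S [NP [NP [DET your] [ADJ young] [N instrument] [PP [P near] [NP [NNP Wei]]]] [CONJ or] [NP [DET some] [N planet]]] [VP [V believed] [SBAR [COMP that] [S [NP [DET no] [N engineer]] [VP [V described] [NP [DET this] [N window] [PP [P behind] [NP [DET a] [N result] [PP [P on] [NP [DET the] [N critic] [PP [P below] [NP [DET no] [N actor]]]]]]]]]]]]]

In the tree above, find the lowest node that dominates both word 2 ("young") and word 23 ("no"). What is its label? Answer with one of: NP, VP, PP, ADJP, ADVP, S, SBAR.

Both words fall inside [S your young instrument near Wei or some planet believed that no engineer described this window behind a result on the critic below no actor] (words 1–24), and no smaller constituent contains them both. Label: S.

S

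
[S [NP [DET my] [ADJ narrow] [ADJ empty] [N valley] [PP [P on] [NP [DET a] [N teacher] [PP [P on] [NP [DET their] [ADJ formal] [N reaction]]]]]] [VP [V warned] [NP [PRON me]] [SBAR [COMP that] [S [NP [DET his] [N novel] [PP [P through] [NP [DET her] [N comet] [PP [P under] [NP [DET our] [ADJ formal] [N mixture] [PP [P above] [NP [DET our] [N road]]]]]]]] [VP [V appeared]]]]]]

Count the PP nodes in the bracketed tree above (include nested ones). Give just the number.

Listing each PP by its span: [PP on a teacher on their formal reaction]; [PP on their formal reaction]; [PP through her comet under our formal mixture above our road]; [PP under our formal mixture above our road]; [PP above our road] — that makes 5.

5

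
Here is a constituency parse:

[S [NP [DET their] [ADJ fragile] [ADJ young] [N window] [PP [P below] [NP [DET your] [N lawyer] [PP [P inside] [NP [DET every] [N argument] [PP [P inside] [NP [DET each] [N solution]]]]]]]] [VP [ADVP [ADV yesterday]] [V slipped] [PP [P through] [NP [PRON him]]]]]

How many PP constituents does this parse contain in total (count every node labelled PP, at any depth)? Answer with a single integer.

4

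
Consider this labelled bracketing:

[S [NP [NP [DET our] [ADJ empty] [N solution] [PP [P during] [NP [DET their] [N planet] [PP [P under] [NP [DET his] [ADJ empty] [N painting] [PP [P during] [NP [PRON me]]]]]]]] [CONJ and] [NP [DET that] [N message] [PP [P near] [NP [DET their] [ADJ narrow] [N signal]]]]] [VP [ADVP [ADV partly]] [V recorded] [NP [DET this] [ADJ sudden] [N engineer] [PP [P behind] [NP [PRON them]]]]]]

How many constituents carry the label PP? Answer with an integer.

5

The PP constituents are: [PP during their planet under his empty painting during me]; [PP under his empty painting during me]; [PP during me]; [PP near their narrow signal]; [PP behind them]. Total: 5.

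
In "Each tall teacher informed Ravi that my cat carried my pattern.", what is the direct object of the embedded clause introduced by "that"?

my pattern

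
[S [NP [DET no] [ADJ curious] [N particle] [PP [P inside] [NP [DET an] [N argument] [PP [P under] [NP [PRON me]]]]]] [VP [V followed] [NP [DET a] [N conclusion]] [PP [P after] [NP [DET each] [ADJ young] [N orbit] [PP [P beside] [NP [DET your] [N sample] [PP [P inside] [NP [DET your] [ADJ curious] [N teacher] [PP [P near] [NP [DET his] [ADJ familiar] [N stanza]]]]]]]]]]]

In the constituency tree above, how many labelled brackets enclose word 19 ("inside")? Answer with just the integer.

The word sits inside P, which is inside PP, inside NP, inside PP, inside NP, inside PP, inside VP, inside S — 8 brackets in all.

8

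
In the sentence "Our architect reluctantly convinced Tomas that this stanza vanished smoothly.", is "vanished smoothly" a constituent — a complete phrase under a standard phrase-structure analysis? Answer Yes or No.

Yes

The sequence corresponds to a single VP node — the verb phrase "vanished smoothly".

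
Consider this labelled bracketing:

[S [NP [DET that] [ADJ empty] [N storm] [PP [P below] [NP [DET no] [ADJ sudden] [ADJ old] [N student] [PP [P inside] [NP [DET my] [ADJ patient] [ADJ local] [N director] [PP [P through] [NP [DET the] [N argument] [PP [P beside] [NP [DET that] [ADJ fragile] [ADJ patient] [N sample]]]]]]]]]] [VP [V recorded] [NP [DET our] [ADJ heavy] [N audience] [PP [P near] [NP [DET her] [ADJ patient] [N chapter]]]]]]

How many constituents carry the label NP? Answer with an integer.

7

The NP constituents are: [NP that empty storm below no sudden old student inside my patient local director through the argument beside that fragile patient sample]; [NP no sudden old student inside my patient local director through the argument beside that fragile patient sample]; [NP my patient local director through the argument beside that fragile patient sample]; [NP the argument beside that fragile patient sample]; [NP that fragile patient sample]; [NP our heavy audience near her patient chapter] …. Total: 7.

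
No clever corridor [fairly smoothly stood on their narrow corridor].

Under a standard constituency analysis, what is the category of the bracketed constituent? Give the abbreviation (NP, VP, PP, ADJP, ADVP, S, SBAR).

VP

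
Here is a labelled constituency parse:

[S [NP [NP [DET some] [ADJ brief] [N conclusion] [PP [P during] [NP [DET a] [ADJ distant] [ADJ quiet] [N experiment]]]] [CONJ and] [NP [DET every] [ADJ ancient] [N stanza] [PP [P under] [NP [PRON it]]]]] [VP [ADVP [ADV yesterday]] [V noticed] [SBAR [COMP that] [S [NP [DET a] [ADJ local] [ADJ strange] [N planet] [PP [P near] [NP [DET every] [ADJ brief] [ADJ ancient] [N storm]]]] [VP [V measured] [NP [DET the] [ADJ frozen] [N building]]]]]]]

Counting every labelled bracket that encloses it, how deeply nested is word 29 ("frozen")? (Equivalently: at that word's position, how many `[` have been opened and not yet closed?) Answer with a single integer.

Counting open brackets not yet closed at "frozen": [S [VP [SBAR [S [VP [NP [ADJ = 7.

7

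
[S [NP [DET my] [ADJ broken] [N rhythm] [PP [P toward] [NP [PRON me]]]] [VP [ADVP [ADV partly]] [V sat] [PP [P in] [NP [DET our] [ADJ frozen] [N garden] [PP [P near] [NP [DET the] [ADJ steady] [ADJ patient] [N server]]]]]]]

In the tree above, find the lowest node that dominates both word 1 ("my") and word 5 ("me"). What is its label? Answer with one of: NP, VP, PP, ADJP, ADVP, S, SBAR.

The smallest bracket enclosing both words is [NP my broken rhythm toward me], so the label is NP.

NP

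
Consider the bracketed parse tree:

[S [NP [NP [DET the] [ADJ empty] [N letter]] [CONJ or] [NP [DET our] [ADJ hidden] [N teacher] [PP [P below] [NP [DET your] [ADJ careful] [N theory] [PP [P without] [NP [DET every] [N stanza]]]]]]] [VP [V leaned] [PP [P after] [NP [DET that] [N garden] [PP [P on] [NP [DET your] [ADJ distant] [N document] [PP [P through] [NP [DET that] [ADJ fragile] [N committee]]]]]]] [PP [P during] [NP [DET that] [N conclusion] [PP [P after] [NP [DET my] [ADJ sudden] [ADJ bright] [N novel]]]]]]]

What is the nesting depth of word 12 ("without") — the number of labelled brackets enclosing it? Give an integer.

The word sits inside P, which is inside PP, inside NP, inside PP, inside NP, inside NP, inside S — 7 brackets in all.

7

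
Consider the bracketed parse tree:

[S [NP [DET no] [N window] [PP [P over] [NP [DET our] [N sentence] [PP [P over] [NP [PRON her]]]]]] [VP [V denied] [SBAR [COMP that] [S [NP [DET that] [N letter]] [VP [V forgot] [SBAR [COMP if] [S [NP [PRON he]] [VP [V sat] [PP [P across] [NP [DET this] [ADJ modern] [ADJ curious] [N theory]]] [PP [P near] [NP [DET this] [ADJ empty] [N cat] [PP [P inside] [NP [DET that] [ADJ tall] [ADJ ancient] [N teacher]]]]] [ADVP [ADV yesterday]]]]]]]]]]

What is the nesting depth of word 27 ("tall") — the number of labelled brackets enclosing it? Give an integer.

The word sits inside ADJ, which is inside NP, inside PP, inside NP, inside PP, inside VP, inside S, inside SBAR, inside VP, inside S, inside SBAR, inside VP, inside S — 13 brackets in all.

13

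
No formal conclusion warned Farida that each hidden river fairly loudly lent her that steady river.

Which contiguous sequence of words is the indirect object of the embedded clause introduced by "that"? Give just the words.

her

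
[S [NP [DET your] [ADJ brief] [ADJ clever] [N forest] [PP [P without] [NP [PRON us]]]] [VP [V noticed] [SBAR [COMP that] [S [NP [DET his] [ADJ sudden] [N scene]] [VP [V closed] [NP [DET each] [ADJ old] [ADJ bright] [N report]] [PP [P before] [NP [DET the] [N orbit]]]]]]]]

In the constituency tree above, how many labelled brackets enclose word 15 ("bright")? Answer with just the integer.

Path from the root down to the word: S → VP → SBAR → S → VP → NP → ADJ. That is 7 enclosing brackets.

7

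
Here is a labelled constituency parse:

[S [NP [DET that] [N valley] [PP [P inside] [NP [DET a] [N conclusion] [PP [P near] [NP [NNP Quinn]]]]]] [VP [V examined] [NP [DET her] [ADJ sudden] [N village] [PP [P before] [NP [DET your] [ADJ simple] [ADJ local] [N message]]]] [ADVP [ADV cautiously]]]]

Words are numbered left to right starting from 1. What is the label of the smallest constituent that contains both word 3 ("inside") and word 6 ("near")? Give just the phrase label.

PP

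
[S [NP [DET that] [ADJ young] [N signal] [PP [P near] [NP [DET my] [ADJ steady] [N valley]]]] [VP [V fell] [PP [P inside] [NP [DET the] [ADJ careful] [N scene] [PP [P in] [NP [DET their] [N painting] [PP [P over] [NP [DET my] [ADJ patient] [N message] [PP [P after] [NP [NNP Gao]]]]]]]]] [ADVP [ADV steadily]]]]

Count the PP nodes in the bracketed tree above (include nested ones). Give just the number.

5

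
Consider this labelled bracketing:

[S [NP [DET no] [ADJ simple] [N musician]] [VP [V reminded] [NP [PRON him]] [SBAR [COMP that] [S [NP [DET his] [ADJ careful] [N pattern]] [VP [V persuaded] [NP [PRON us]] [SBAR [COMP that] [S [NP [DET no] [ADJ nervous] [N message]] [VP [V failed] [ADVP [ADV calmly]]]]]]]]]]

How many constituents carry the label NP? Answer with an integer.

5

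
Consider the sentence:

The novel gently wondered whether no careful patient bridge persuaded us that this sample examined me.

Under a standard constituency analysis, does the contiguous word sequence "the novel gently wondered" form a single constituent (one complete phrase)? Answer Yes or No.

No

The smallest constituent containing the whole sequence is the clause [S the novel gently wondered whether no careful patient bridge persuaded us that this sample examined me], but the sequence is only part of it — it straddles the boundary between noun phrase "the novel" and verb phrase "gently wondered whether no careful patient bridge persuaded us that this sample examined me".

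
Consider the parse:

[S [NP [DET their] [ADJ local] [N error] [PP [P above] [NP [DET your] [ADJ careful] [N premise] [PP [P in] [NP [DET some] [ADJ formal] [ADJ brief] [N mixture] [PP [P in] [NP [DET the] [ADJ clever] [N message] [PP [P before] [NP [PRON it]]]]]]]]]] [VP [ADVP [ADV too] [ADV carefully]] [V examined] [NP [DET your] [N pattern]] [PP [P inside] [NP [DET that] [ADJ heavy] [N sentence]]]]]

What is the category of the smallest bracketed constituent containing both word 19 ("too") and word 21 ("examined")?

VP

Word 19 lies under S → VP → ADVP → ADV; word 21 lies under S → VP → V. The lowest shared node is the VP.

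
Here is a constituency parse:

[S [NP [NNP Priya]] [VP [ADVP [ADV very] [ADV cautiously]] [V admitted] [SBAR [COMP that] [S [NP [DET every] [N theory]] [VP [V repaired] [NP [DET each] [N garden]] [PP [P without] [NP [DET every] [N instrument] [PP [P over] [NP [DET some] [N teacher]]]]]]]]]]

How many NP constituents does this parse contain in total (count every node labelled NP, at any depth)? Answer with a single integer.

5

Scanning left to right, an opening `[NP` appears at word positions 1, 6, 9, 12, 15 — 5 in total.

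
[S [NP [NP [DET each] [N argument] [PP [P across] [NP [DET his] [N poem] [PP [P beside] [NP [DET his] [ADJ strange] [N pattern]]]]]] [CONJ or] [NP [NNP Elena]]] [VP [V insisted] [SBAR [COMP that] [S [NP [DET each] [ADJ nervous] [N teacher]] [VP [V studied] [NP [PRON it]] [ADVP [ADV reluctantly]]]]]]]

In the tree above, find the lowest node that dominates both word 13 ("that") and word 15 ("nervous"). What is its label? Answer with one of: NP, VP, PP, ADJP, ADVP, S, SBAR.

SBAR

Both words fall inside [SBAR that each nervous teacher studied it reluctantly] (words 13–19), and no smaller constituent contains them both. Label: SBAR.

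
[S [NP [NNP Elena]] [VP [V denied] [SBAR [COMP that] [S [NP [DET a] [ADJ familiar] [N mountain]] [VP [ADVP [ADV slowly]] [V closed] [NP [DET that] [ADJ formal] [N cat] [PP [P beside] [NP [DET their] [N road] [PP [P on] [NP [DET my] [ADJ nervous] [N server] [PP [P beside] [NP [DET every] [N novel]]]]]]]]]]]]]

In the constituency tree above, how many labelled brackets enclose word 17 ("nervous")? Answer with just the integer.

Counting open brackets not yet closed at "nervous": [S [VP [SBAR [S [VP [NP [PP [NP [PP [NP [ADJ = 11.

11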